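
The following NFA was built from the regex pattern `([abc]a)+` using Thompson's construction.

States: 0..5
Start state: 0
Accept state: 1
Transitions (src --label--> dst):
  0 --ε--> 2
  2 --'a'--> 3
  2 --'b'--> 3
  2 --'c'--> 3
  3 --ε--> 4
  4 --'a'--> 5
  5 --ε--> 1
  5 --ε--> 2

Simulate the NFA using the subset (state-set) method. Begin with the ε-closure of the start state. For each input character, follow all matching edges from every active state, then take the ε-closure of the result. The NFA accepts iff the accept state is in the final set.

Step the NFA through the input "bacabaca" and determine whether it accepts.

start: ε-closure({0}) = {0,2}
'b' @ 1: {3,4}
'a' @ 2: {1,2,5}  ✓accept
'c' @ 3: {3,4}
'a' @ 4: {1,2,5}  ✓accept
'b' @ 5: {3,4}
'a' @ 6: {1,2,5}  ✓accept
'c' @ 7: {3,4}
'a' @ 8: {1,2,5}  ✓accept
final: {1,2,5}; accept 1 in set

Answer: ACCEPT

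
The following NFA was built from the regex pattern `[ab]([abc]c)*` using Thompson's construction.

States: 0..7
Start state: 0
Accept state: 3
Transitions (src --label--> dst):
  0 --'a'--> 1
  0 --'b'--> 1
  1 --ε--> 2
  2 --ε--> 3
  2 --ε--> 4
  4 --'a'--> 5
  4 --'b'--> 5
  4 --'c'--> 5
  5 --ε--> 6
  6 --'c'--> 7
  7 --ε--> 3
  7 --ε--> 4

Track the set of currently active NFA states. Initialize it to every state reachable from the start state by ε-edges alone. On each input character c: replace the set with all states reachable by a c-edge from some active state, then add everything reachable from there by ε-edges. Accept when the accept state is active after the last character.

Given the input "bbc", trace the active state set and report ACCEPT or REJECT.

start: ε-closure({0}) = {0}
'b' @ 1: {1,2,3,4}  [accepting]
'b' @ 2: {5,6}
'c' @ 3: {3,4,7}  [accepting]
end set {3,4,7} — state 3 in

Answer: ACCEPT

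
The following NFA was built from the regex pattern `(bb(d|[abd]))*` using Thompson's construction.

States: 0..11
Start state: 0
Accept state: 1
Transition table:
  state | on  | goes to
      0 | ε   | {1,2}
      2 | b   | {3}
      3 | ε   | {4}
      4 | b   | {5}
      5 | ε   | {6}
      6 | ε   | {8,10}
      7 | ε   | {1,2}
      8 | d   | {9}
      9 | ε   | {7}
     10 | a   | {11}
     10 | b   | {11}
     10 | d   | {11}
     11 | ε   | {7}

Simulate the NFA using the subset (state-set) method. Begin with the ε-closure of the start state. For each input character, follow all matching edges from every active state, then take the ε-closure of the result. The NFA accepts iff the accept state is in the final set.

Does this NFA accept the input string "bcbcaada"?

S₀ = ε-closure({0}) = {0,1,2}
'b' @ 1: {3,4}
'c' @ 2: {}  — no active states
rest 'bcaada' ignored (set empty)
final: {}; accept 1 not in set

Answer: REJECT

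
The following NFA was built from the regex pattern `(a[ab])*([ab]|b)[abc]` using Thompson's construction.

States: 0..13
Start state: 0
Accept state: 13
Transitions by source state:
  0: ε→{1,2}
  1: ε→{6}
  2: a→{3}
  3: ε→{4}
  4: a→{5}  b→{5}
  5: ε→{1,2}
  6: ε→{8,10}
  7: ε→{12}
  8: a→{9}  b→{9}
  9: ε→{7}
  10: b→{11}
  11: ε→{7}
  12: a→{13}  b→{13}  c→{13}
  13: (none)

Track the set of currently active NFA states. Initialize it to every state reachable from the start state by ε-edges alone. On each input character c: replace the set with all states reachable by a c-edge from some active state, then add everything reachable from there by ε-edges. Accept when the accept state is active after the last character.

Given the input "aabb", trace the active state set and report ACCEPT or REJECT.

S₀ = ε-closure({0}) = {0,1,2,6,8,10}
'a' @ 1: {3,4,7,9,12}
'a' @ 2: {1,2,5,6,8,10,13}  ✓accept
'b' @ 3: {7,9,11,12}
'b' @ 4: {13}  ✓accept
after full input: {13}  (accept=13 in)

Answer: ACCEPT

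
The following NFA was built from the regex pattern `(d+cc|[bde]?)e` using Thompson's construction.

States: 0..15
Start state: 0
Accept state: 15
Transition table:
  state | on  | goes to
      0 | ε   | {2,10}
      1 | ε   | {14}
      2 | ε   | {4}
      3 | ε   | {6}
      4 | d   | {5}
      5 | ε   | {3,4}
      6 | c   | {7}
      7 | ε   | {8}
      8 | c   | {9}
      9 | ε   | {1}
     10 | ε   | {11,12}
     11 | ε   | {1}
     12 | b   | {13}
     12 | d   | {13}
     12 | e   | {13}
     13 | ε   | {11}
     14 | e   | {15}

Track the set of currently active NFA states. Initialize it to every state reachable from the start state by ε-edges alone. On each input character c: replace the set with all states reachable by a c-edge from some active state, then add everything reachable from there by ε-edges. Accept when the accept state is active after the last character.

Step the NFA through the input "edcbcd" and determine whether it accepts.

S₀ = ε-closure({0}) = {0,1,2,4,10,11,12,14}
'e' @ 1: {1,11,13,14,15}  ✓accept
'd' @ 2: {}  — state set empty
rest 'cbcd' ignored (set empty)
after full input: {}  (accept=15 not in)

Answer: REJECT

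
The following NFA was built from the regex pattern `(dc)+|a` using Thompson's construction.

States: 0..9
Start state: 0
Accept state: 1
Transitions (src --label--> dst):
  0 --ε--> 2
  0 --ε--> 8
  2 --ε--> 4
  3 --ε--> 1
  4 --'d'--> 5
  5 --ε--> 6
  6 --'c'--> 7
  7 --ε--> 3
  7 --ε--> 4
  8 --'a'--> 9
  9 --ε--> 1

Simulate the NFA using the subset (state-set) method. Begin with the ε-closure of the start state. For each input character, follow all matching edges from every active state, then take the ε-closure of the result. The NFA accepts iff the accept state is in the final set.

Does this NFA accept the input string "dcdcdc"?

Answer: ACCEPT

Trace:
initial (ε-close {0}): {0,2,4,8}
'd' @ 1: {5,6}
'c' @ 2: {1,3,4,7}  [accepting]
'd' @ 3: {5,6}
'c' @ 4: {1,3,4,7}  [accepting]
'd' @ 5: {5,6}
'c' @ 6: {1,3,4,7}  [accepting]
final: {1,3,4,7}; accept 1 in set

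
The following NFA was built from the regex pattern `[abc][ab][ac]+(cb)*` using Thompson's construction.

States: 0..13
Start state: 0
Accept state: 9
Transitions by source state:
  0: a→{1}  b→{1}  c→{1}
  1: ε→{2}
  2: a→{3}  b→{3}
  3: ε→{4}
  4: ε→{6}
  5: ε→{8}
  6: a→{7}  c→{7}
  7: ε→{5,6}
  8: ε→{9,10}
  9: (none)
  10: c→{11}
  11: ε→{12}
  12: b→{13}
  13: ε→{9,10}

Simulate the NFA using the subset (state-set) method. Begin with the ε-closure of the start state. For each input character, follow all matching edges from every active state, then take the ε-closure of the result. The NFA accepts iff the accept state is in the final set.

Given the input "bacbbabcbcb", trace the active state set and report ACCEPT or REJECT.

Answer: REJECT

Derivation:
initial (ε-close {0}): {0}
'b' @ 1: {1,2}
'a' @ 2: {3,4,6}
'c' @ 3: {5,6,7,8,9,10}  [accepting]
'b' @ 4: {}  — no active states
rest 'babcbcb' ignored (set empty)
final: {}; accept 9 not in set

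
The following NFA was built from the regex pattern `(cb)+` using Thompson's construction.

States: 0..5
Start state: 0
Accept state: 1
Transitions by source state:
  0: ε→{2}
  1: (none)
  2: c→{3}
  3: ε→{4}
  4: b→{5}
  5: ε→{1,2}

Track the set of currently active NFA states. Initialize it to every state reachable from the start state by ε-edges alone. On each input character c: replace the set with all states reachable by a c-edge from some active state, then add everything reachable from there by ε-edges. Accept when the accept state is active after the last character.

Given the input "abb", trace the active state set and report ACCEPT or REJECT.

Answer: REJECT

Steps:
S₀ = ε-closure({0}) = {0,2}
'a' @ 1: {}  — state set empty
rest 'bb' ignored (set empty)
end set {} — state 1 not in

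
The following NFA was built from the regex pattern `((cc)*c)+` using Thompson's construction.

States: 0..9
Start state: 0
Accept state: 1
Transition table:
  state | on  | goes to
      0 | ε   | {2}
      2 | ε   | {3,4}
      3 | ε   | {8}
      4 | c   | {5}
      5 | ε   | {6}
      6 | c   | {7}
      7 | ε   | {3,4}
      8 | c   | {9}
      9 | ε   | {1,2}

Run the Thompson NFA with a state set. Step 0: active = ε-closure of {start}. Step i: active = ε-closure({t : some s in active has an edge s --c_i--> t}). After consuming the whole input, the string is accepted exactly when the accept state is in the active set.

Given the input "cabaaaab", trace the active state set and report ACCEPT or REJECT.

start: ε-closure({0}) = {0,2,3,4,8}
'c' @ 1: {1,2,3,4,5,6,8,9}  [accepting]
'a' @ 2: {}  — no active states
rest 'baaaab' ignored (set empty)
final: {}; accept 1 not in set

Answer: REJECT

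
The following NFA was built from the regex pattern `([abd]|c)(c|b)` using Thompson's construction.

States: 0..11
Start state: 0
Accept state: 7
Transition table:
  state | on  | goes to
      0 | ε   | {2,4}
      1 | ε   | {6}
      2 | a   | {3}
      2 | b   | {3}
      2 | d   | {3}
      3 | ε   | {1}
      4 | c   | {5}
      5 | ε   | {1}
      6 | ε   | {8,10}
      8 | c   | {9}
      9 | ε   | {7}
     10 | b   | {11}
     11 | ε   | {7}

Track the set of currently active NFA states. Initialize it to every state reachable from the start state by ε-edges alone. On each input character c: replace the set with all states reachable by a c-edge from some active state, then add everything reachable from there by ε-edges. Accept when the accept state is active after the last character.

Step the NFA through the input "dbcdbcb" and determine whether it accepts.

initial (ε-close {0}): {0,2,4}
'd' @ 1: {1,3,6,8,10}
'b' @ 2: {7,11}  [accepting]
'c' @ 3: {}  — dead — no transitions
rest 'dbcb' ignored (set empty)
after full input: {}  (accept=7 not in)

Answer: REJECT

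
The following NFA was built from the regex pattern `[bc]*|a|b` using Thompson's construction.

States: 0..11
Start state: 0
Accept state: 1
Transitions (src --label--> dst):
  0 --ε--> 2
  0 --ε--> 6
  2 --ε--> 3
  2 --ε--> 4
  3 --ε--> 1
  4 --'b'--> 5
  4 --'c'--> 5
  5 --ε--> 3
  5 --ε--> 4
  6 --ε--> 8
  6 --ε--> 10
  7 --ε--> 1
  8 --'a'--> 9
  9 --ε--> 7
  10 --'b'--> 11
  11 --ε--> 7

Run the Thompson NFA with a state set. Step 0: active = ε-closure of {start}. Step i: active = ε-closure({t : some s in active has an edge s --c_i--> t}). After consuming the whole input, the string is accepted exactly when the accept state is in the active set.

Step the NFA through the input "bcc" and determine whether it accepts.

S₀ = ε-closure({0}) = {0,1,2,3,4,6,8,10}
'b' @ 1: {1,3,4,5,7,11}  ✓accept
'c' @ 2: {1,3,4,5}  ✓accept
'c' @ 3: {1,3,4,5}  ✓accept
end set {1,3,4,5} — state 1 in

Answer: ACCEPT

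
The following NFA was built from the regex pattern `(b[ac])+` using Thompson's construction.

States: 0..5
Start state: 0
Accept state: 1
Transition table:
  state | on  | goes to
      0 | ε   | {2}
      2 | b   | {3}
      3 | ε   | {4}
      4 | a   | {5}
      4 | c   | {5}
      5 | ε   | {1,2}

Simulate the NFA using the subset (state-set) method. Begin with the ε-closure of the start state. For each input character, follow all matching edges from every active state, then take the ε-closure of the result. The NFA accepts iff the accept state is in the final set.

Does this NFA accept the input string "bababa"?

Answer: ACCEPT

Steps:
initial (ε-close {0}): {0,2}
'b' @ 1: {3,4}
'a' @ 2: {1,2,5}  ✓accept
'b' @ 3: {3,4}
'a' @ 4: {1,2,5}  ✓accept
'b' @ 5: {3,4}
'a' @ 6: {1,2,5}  ✓accept
end set {1,2,5} — state 1 in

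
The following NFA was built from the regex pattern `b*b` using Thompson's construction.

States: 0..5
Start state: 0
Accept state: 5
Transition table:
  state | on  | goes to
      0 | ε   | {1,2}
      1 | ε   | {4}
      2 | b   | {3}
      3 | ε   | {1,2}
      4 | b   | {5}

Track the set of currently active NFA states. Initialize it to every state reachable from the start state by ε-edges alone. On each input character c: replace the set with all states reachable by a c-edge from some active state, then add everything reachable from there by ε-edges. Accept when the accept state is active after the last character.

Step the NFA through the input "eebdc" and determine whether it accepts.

Answer: REJECT

Derivation:
initial (ε-close {0}): {0,1,2,4}
'e' @ 1: {}  — no active states
rest 'ebdc' ignored (set empty)
end set {} — state 5 not in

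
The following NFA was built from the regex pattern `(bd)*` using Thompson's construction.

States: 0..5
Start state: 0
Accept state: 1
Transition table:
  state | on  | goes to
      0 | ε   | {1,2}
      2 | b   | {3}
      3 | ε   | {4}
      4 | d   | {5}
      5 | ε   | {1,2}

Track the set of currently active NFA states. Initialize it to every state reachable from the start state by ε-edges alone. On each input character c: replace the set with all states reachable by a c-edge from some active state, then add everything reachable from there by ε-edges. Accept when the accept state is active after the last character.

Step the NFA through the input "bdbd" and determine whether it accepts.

Answer: ACCEPT

Steps:
start: ε-closure({0}) = {0,1,2}
'b' @ 1: {3,4}
'd' @ 2: {1,2,5}  [accepting]
'b' @ 3: {3,4}
'd' @ 4: {1,2,5}  [accepting]
end set {1,2,5} — state 1 in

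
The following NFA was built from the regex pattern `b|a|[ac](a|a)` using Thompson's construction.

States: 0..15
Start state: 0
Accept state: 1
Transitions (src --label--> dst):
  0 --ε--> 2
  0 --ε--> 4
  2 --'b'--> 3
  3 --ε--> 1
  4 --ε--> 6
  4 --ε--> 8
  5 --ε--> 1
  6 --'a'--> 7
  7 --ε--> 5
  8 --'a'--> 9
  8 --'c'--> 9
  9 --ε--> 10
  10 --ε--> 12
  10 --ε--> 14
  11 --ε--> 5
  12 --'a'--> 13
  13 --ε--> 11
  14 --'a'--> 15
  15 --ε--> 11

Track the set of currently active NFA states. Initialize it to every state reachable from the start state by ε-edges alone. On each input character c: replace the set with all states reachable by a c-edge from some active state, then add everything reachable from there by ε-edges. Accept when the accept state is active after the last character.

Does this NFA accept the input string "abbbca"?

start: ε-closure({0}) = {0,2,4,6,8}
'a' @ 1: {1,5,7,9,10,12,14}  [accepting]
'b' @ 2: {}  — dead — no transitions
rest 'bbca' ignored (set empty)
final: {}; accept 1 not in set

Answer: REJECT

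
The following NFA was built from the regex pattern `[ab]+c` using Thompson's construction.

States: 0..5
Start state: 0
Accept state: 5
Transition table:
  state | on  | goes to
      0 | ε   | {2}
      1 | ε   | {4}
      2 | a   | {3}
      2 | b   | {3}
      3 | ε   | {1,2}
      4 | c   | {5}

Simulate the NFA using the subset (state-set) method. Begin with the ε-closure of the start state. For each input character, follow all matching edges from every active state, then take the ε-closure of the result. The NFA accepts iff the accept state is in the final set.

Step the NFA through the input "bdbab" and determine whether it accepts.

initial (ε-close {0}): {0,2}
'b' @ 1: {1,2,3,4}
'd' @ 2: {}  — state set empty
rest 'bab' ignored (set empty)
after full input: {}  (accept=5 not in)

Answer: REJECT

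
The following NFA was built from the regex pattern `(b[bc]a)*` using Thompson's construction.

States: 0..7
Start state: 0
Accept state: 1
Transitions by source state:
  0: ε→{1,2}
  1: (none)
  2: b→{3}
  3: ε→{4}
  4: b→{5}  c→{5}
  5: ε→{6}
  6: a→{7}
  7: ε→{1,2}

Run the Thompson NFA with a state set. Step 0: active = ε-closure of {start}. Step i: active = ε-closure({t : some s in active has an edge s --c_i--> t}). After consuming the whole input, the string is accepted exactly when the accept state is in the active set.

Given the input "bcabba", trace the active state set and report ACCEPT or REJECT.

start: ε-closure({0}) = {0,1,2}
'b' @ 1: {3,4}
'c' @ 2: {5,6}
'a' @ 3: {1,2,7}  (accept∈set)
'b' @ 4: {3,4}
'b' @ 5: {5,6}
'a' @ 6: {1,2,7}  (accept∈set)
final: {1,2,7}; accept 1 in set

Answer: ACCEPT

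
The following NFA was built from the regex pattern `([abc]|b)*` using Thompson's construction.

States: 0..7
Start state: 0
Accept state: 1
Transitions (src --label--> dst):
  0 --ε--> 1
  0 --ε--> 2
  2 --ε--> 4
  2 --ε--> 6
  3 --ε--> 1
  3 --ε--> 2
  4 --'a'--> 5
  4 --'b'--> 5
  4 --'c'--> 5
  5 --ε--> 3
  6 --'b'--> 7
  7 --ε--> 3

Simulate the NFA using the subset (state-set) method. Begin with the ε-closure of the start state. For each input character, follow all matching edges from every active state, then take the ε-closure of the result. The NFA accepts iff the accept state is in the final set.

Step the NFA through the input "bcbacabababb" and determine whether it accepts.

S₀ = ε-closure({0}) = {0,1,2,4,6}
'b' @ 1: {1,2,3,4,5,6,7}  [accepting]
'c' @ 2: {1,2,3,4,5,6}  [accepting]
'b' @ 3: {1,2,3,4,5,6,7}  [accepting]
'a' @ 4: {1,2,3,4,5,6}  [accepting]
'c' @ 5: {1,2,3,4,5,6}  [accepting]
'a' @ 6: {1,2,3,4,5,6}  [accepting]
'b' @ 7: {1,2,3,4,5,6,7}  [accepting]
'a' @ 8: {1,2,3,4,5,6}  [accepting]
'b' @ 9: {1,2,3,4,5,6,7}  [accepting]
'a' @ 10: {1,2,3,4,5,6}  [accepting]
'b' @ 11: {1,2,3,4,5,6,7}  [accepting]
'b' @ 12: {1,2,3,4,5,6,7}  [accepting]
after full input: {1,2,3,4,5,6,7}  (accept=1 in)

Answer: ACCEPT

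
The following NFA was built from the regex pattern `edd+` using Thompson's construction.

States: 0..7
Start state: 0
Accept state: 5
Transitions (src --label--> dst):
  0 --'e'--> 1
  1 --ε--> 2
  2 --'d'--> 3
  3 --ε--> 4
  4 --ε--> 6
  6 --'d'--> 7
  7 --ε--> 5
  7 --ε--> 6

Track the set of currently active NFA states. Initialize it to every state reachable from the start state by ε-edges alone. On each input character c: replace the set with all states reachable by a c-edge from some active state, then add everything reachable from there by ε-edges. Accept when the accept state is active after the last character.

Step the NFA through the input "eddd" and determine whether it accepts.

start: ε-closure({0}) = {0}
'e' @ 1: {1,2}
'd' @ 2: {3,4,6}
'd' @ 3: {5,6,7}  [accepting]
'd' @ 4: {5,6,7}  [accepting]
end set {5,6,7} — state 5 in

Answer: ACCEPT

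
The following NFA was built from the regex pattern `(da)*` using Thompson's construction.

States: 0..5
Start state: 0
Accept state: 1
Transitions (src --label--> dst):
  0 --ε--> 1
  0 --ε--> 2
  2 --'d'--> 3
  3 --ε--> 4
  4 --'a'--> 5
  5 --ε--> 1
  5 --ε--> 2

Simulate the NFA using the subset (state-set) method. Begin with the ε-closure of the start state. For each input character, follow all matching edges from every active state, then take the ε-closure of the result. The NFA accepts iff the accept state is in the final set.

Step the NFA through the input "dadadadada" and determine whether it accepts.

Answer: ACCEPT

Derivation:
S₀ = ε-closure({0}) = {0,1,2}
'd' @ 1: {3,4}
'a' @ 2: {1,2,5}  (accept∈set)
'd' @ 3: {3,4}
'a' @ 4: {1,2,5}  (accept∈set)
'd' @ 5: {3,4}
'a' @ 6: {1,2,5}  (accept∈set)
'd' @ 7: {3,4}
'a' @ 8: {1,2,5}  (accept∈set)
'd' @ 9: {3,4}
'a' @ 10: {1,2,5}  (accept∈set)
final: {1,2,5}; accept 1 in set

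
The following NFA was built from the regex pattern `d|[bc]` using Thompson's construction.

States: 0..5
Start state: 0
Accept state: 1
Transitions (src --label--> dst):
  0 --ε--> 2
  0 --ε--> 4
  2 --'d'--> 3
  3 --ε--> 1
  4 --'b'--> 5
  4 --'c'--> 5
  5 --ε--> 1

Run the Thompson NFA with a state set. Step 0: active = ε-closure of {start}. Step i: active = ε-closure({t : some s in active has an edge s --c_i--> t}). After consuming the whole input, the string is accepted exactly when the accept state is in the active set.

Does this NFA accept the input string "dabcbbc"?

Answer: REJECT

Steps:
initial (ε-close {0}): {0,2,4}
'd' @ 1: {1,3}  [accepting]
'a' @ 2: {}  — state set empty
rest 'bcbbc' ignored (set empty)
final: {}; accept 1 not in set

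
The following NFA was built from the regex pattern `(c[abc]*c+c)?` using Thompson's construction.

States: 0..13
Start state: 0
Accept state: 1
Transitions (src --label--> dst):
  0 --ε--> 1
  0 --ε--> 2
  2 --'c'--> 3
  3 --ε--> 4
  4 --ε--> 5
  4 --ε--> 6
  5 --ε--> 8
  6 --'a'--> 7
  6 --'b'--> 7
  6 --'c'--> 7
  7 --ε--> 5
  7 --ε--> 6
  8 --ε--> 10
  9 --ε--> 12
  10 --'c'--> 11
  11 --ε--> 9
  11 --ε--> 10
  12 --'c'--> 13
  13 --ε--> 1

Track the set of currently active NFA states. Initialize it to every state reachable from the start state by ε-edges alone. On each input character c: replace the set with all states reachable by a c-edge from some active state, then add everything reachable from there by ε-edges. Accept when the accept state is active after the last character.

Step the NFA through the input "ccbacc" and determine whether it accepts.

start: ε-closure({0}) = {0,1,2}
'c' @ 1: {3,4,5,6,8,10}
'c' @ 2: {5,6,7,8,9,10,11,12}
'b' @ 3: {5,6,7,8,10}
'a' @ 4: {5,6,7,8,10}
'c' @ 5: {5,6,7,8,9,10,11,12}
'c' @ 6: {1,5,6,7,8,9,10,11,12,13}  (accept∈set)
end set {1,5,6,7,8,9,10,11,12,13} — state 1 in

Answer: ACCEPT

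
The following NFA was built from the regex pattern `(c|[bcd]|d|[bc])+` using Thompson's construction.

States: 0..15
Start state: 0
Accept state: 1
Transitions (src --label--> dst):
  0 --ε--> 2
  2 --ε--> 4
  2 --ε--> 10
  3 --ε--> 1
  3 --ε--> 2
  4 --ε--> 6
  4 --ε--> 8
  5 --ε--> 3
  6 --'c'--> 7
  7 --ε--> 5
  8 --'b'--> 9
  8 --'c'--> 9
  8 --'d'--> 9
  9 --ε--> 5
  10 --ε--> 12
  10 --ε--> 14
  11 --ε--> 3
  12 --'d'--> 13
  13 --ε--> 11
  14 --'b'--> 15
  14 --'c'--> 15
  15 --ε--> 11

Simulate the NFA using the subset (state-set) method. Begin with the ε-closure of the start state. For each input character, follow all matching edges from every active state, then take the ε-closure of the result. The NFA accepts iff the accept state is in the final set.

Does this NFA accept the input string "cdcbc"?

Answer: ACCEPT

Steps:
start: ε-closure({0}) = {0,2,4,6,8,10,12,14}
'c' @ 1: {1,2,3,4,5,6,7,8,9,10,11,12,14,15}  ✓accept
'd' @ 2: {1,2,3,4,5,6,8,9,10,11,12,13,14}  ✓accept
'c' @ 3: {1,2,3,4,5,6,7,8,9,10,11,12,14,15}  ✓accept
'b' @ 4: {1,2,3,4,5,6,8,9,10,11,12,14,15}  ✓accept
'c' @ 5: {1,2,3,4,5,6,7,8,9,10,11,12,14,15}  ✓accept
end set {1,2,3,4,5,6,7,8,9,10,11,12,14,15} — state 1 in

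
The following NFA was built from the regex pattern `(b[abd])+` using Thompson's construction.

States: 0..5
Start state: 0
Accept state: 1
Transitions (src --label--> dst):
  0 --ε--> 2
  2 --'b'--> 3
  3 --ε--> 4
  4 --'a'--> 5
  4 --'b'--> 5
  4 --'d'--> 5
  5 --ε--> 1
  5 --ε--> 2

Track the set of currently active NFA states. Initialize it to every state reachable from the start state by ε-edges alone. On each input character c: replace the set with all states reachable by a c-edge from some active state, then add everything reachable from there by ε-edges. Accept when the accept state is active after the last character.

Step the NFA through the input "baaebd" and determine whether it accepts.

Answer: REJECT

Trace:
start: ε-closure({0}) = {0,2}
'b' @ 1: {3,4}
'a' @ 2: {1,2,5}  [accepting]
'a' @ 3: {}  — no active states
rest 'ebd' ignored (set empty)
after full input: {}  (accept=1 not in)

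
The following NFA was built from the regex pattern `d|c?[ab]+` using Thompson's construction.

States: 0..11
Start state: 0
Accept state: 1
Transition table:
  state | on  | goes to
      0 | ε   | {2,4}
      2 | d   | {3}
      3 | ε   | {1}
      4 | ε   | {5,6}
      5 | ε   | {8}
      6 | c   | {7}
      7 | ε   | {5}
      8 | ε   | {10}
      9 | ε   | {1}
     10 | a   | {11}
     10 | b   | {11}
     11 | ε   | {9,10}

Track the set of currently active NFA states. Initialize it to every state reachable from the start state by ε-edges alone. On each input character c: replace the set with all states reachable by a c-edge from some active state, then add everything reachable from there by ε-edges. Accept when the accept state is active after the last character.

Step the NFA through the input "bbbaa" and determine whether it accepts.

Answer: ACCEPT

Steps:
S₀ = ε-closure({0}) = {0,2,4,5,6,8,10}
'b' @ 1: {1,9,10,11}  ✓accept
'b' @ 2: {1,9,10,11}  ✓accept
'b' @ 3: {1,9,10,11}  ✓accept
'a' @ 4: {1,9,10,11}  ✓accept
'a' @ 5: {1,9,10,11}  ✓accept
final: {1,9,10,11}; accept 1 in set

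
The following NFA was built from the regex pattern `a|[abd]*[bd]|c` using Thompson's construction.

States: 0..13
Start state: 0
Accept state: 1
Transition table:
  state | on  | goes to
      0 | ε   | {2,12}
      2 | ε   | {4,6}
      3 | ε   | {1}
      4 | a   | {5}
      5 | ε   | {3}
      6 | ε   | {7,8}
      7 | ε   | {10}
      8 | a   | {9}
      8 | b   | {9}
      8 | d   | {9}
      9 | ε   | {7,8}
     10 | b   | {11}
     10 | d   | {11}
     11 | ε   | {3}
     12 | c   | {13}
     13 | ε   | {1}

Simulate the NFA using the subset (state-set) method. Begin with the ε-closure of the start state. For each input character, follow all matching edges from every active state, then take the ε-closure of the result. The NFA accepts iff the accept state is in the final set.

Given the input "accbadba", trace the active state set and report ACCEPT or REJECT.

S₀ = ε-closure({0}) = {0,2,4,6,7,8,10,12}
'a' @ 1: {1,3,5,7,8,9,10}  (accept∈set)
'c' @ 2: {}  — no active states
rest 'cbadba' ignored (set empty)
final: {}; accept 1 not in set

Answer: REJECT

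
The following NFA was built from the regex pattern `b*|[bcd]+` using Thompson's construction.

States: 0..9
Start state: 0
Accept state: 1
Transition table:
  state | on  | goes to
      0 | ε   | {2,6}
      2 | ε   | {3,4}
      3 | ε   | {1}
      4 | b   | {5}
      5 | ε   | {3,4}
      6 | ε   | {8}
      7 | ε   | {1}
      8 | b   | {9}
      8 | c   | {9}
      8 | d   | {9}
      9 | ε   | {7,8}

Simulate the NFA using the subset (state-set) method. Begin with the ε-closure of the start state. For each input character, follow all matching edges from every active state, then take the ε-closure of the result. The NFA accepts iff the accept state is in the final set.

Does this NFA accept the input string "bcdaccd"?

Answer: REJECT

Trace:
S₀ = ε-closure({0}) = {0,1,2,3,4,6,8}
'b' @ 1: {1,3,4,5,7,8,9}  ✓accept
'c' @ 2: {1,7,8,9}  ✓accept
'd' @ 3: {1,7,8,9}  ✓accept
'a' @ 4: {}  — state set empty
rest 'ccd' ignored (set empty)
after full input: {}  (accept=1 not in)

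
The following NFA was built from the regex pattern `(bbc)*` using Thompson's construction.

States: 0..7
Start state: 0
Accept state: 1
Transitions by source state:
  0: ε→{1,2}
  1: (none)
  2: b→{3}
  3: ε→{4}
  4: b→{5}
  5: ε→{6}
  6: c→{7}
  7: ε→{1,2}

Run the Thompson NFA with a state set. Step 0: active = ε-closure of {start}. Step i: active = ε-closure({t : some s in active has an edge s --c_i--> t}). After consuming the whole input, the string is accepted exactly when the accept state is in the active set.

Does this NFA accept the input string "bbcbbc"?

Answer: ACCEPT

Derivation:
start: ε-closure({0}) = {0,1,2}
'b' @ 1: {3,4}
'b' @ 2: {5,6}
'c' @ 3: {1,2,7}  (accept∈set)
'b' @ 4: {3,4}
'b' @ 5: {5,6}
'c' @ 6: {1,2,7}  (accept∈set)
after full input: {1,2,7}  (accept=1 in)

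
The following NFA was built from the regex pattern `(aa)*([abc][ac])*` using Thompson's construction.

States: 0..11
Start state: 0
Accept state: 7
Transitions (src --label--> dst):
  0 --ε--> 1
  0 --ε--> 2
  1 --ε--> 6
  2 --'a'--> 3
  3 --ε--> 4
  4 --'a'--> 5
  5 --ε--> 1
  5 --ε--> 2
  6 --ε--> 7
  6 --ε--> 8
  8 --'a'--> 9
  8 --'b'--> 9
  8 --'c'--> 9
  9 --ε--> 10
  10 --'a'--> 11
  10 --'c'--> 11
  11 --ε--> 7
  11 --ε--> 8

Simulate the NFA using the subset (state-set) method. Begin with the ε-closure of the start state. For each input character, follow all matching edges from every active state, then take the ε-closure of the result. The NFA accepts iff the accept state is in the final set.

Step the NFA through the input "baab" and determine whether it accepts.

Answer: REJECT

Trace:
S₀ = ε-closure({0}) = {0,1,2,6,7,8}
'b' @ 1: {9,10}
'a' @ 2: {7,8,11}  (accept∈set)
'a' @ 3: {9,10}
'b' @ 4: {}  — no active states
after full input: {}  (accept=7 not in)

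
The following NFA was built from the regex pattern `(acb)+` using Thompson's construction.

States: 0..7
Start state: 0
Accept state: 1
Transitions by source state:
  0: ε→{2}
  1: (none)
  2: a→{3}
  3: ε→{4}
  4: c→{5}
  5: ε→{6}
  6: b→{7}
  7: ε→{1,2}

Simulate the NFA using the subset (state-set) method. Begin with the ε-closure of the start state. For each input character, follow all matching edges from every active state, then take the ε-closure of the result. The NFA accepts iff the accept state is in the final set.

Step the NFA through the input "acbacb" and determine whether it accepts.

Answer: ACCEPT

Trace:
start: ε-closure({0}) = {0,2}
'a' @ 1: {3,4}
'c' @ 2: {5,6}
'b' @ 3: {1,2,7}  [accepting]
'a' @ 4: {3,4}
'c' @ 5: {5,6}
'b' @ 6: {1,2,7}  [accepting]
end set {1,2,7} — state 1 in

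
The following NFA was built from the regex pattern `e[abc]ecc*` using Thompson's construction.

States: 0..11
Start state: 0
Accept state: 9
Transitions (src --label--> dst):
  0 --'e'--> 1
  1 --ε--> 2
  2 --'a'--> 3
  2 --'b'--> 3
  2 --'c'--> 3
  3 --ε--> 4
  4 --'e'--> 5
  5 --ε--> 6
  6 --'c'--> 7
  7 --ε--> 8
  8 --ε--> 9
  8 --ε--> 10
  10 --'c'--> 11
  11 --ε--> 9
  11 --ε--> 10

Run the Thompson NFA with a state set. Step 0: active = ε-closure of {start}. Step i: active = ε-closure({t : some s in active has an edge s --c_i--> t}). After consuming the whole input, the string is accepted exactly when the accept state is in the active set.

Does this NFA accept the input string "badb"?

initial (ε-close {0}): {0}
'b' @ 1: {}  — dead — no transitions
rest 'adb' ignored (set empty)
final: {}; accept 9 not in set

Answer: REJECT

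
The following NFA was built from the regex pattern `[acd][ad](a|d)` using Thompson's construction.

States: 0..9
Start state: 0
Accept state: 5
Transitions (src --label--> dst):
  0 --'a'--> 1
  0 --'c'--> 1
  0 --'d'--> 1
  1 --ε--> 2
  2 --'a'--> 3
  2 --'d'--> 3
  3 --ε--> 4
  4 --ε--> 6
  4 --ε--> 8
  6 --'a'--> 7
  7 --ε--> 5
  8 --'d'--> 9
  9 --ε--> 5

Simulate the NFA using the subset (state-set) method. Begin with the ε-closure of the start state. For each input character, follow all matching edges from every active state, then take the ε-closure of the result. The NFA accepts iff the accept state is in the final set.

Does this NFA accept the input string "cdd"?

Answer: ACCEPT

Trace:
S₀ = ε-closure({0}) = {0}
'c' @ 1: {1,2}
'd' @ 2: {3,4,6,8}
'd' @ 3: {5,9}  [accepting]
after full input: {5,9}  (accept=5 in)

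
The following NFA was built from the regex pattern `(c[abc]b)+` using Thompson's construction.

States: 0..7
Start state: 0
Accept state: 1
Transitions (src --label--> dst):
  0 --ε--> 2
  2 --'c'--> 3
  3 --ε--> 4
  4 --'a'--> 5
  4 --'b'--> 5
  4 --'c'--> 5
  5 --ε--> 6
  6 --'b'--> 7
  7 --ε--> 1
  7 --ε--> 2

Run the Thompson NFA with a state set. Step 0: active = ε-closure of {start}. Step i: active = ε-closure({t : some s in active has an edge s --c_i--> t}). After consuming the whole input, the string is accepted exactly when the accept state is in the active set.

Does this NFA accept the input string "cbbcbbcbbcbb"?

initial (ε-close {0}): {0,2}
'c' @ 1: {3,4}
'b' @ 2: {5,6}
'b' @ 3: {1,2,7}  [accepting]
'c' @ 4: {3,4}
'b' @ 5: {5,6}
'b' @ 6: {1,2,7}  [accepting]
'c' @ 7: {3,4}
'b' @ 8: {5,6}
'b' @ 9: {1,2,7}  [accepting]
'c' @ 10: {3,4}
'b' @ 11: {5,6}
'b' @ 12: {1,2,7}  [accepting]
after full input: {1,2,7}  (accept=1 in)

Answer: ACCEPT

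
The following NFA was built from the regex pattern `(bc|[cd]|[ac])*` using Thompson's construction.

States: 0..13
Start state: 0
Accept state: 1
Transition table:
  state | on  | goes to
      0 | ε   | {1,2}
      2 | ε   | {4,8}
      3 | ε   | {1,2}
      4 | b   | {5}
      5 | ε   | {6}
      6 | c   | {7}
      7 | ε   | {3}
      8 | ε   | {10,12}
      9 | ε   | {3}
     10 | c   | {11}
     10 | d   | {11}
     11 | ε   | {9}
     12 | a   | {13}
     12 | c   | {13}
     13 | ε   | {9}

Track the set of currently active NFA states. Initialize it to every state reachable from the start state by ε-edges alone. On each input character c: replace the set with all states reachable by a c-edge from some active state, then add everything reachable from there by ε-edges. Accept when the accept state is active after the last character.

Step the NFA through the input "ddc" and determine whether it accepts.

Answer: ACCEPT

Derivation:
initial (ε-close {0}): {0,1,2,4,8,10,12}
'd' @ 1: {1,2,3,4,8,9,10,11,12}  [accepting]
'd' @ 2: {1,2,3,4,8,9,10,11,12}  [accepting]
'c' @ 3: {1,2,3,4,8,9,10,11,12,13}  [accepting]
end set {1,2,3,4,8,9,10,11,12,13} — state 1 in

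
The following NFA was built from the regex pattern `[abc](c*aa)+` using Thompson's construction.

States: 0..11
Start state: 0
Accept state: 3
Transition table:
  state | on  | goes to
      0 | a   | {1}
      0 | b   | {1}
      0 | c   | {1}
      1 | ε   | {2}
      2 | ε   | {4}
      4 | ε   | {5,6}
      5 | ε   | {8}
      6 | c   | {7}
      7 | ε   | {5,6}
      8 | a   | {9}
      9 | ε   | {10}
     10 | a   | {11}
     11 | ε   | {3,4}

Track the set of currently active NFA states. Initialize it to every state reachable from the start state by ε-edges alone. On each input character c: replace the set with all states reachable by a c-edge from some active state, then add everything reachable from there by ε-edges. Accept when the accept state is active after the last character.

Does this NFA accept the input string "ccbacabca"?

Answer: REJECT

Derivation:
initial (ε-close {0}): {0}
'c' @ 1: {1,2,4,5,6,8}
'c' @ 2: {5,6,7,8}
'b' @ 3: {}  — state set empty
rest 'acabca' ignored (set empty)
end set {} — state 3 not in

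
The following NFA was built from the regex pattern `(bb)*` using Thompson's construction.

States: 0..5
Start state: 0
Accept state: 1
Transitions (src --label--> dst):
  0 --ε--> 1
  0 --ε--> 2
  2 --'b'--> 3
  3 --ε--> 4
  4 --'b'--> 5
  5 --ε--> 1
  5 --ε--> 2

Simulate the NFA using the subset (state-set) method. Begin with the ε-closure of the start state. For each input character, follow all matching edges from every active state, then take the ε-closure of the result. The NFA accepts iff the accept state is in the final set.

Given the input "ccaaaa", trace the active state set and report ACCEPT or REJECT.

Answer: REJECT

Derivation:
initial (ε-close {0}): {0,1,2}
'c' @ 1: {}  — state set empty
rest 'caaaa' ignored (set empty)
after full input: {}  (accept=1 not in)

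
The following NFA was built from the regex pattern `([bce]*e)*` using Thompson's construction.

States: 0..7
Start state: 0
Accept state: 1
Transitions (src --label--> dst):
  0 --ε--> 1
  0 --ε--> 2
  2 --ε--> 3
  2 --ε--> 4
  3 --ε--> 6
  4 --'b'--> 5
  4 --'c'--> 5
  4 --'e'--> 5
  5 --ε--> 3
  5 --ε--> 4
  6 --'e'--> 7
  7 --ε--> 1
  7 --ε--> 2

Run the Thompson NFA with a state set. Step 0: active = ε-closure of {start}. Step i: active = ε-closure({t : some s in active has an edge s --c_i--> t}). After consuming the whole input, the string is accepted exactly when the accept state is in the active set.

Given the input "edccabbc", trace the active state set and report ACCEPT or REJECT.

S₀ = ε-closure({0}) = {0,1,2,3,4,6}
'e' @ 1: {1,2,3,4,5,6,7}  ✓accept
'd' @ 2: {}  — state set empty
rest 'ccabbc' ignored (set empty)
after full input: {}  (accept=1 not in)

Answer: REJECT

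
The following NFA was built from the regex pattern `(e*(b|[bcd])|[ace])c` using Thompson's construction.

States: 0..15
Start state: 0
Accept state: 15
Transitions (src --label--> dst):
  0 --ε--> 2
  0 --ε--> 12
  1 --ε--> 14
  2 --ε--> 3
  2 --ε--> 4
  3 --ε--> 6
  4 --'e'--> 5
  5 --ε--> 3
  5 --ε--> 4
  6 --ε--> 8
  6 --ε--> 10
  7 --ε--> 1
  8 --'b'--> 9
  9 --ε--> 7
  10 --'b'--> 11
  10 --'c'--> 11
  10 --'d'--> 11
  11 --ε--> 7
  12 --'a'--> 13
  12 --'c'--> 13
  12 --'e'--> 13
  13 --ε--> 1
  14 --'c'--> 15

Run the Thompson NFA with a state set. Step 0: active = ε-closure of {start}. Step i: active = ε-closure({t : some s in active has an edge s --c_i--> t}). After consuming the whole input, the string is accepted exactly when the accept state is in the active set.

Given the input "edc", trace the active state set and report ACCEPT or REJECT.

Answer: ACCEPT

Derivation:
initial (ε-close {0}): {0,2,3,4,6,8,10,12}
'e' @ 1: {1,3,4,5,6,8,10,13,14}
'd' @ 2: {1,7,11,14}
'c' @ 3: {15}  (accept∈set)
after full input: {15}  (accept=15 in)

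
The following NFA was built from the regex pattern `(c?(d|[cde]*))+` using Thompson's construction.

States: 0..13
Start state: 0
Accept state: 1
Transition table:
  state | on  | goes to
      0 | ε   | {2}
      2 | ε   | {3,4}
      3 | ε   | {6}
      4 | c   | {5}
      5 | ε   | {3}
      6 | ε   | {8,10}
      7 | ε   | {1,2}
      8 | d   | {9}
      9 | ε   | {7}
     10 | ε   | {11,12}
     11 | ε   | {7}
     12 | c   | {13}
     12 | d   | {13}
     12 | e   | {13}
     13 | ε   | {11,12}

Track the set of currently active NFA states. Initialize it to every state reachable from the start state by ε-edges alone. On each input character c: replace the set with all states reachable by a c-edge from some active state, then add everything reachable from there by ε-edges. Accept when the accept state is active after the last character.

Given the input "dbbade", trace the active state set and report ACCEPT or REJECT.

start: ε-closure({0}) = {0,1,2,3,4,6,7,8,10,11,12}
'd' @ 1: {1,2,3,4,6,7,8,9,10,11,12,13}  [accepting]
'b' @ 2: {}  — dead — no transitions
rest 'bade' ignored (set empty)
after full input: {}  (accept=1 not in)

Answer: REJECT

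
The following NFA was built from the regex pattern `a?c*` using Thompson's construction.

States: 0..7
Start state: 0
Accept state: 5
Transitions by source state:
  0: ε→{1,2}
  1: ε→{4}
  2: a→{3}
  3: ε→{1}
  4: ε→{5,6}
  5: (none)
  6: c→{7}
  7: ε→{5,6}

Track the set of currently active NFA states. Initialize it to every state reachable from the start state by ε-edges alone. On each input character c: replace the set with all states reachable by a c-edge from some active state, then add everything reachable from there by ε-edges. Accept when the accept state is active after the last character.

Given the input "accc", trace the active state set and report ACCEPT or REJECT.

Answer: ACCEPT

Derivation:
S₀ = ε-closure({0}) = {0,1,2,4,5,6}
'a' @ 1: {1,3,4,5,6}  (accept∈set)
'c' @ 2: {5,6,7}  (accept∈set)
'c' @ 3: {5,6,7}  (accept∈set)
'c' @ 4: {5,6,7}  (accept∈set)
end set {5,6,7} — state 5 in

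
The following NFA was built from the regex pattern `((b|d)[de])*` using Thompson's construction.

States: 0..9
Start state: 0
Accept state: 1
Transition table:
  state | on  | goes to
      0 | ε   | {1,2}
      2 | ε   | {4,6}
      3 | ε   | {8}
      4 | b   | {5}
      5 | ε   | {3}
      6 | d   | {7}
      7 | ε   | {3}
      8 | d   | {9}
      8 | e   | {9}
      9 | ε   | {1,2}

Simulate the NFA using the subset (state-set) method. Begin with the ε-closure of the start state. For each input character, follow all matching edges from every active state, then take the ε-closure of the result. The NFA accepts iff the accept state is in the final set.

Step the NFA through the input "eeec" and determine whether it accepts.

Answer: REJECT

Steps:
S₀ = ε-closure({0}) = {0,1,2,4,6}
'e' @ 1: {}  — state set empty
rest 'eec' ignored (set empty)
end set {} — state 1 not in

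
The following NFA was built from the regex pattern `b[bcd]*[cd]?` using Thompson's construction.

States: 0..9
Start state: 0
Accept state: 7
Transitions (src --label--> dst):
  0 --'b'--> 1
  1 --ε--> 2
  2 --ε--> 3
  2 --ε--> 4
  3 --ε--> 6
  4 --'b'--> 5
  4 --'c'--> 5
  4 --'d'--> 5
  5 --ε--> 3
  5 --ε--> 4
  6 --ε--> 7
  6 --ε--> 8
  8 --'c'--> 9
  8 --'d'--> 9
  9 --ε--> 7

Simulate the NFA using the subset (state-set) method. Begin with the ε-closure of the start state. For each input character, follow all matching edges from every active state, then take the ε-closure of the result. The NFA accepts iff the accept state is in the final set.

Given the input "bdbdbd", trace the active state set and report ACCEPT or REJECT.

start: ε-closure({0}) = {0}
'b' @ 1: {1,2,3,4,6,7,8}  ✓accept
'd' @ 2: {3,4,5,6,7,8,9}  ✓accept
'b' @ 3: {3,4,5,6,7,8}  ✓accept
'd' @ 4: {3,4,5,6,7,8,9}  ✓accept
'b' @ 5: {3,4,5,6,7,8}  ✓accept
'd' @ 6: {3,4,5,6,7,8,9}  ✓accept
after full input: {3,4,5,6,7,8,9}  (accept=7 in)

Answer: ACCEPT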